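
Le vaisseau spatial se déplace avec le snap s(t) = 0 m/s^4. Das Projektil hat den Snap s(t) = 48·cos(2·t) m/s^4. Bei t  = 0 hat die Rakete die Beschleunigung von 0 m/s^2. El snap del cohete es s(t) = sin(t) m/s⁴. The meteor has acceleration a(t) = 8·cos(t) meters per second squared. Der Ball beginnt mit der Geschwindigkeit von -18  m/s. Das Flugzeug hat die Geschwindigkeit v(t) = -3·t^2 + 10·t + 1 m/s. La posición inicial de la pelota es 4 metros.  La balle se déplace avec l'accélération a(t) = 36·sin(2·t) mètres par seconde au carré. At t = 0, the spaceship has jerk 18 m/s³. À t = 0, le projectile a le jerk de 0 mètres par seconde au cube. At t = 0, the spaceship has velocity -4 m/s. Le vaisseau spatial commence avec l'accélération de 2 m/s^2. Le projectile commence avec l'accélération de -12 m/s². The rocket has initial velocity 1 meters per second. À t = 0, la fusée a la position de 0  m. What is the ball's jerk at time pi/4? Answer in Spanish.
Para resolver esto, necesitamos tomar 1 derivada de nuestra ecuación de la aceleración a(t) = 36·sin(2·t). La derivada de la aceleración da la sacudida: j(t) = 72·cos(2·t). Usando j(t) = 72·cos(2·t) y sustituyendo t = pi/4, encontramos j = 0.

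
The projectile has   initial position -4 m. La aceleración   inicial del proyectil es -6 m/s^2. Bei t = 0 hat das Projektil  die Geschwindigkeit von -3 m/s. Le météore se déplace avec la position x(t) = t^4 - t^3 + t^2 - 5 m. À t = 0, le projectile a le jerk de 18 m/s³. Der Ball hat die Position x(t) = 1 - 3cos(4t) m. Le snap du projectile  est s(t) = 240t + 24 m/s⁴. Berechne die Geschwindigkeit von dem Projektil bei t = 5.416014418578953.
Ausgehend von dem Snap s(t) = 240·t + 24, nehmen wir 3 Integrale. Durch Integration von dem Snap und Verwendung der Anfangsbedingung j(0) = 18, erhalten wir j(t) = 120·t^2 + 24·t + 18. Durch Integration von dem Ruck und Verwendung der Anfangsbedingung a(0) = -6, erhalten wir a(t) = 40·t^3 + 12·t^2 + 18·t - 6. Das Integral von der Beschleunigung, mit v(0) = -3, ergibt die Geschwindigkeit: v(t) = 10·t^4 + 4·t^3 + 9·t^2 - 6·t - 3. Mit v(t) = 10·t^4 + 4·t^3 + 9·t^2 - 6·t - 3 und Einsetzen von t = 5.416014418578953, finden wir v = 9468.35259291014.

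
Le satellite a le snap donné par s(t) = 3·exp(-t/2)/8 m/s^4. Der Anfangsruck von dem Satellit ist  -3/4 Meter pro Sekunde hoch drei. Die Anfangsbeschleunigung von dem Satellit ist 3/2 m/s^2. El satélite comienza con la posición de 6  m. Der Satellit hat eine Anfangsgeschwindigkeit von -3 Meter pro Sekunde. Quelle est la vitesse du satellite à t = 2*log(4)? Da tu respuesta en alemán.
Um dies zu lösen, müssen wir 3 Stammfunktionen unserer Gleichung für den Snap s(t) = 3·exp(-t/2)/8 finden. Durch Integration von dem Snap und Verwendung der Anfangsbedingung j(0) = -3/4, erhalten wir j(t) = -3·exp(-t/2)/4. Die Stammfunktion von dem Ruck, mit a(0) = 3/2, ergibt die Beschleunigung: a(t) = 3·exp(-t/2)/2. Durch Integration von der Beschleunigung und Verwendung der Anfangsbedingung v(0) = -3, erhalten wir v(t) = -3·exp(-t/2). Wir haben die Geschwindigkeit v(t) = -3·exp(-t/2). Durch Einsetzen von t = 2*log(4): v(2*log(4)) = -3/4.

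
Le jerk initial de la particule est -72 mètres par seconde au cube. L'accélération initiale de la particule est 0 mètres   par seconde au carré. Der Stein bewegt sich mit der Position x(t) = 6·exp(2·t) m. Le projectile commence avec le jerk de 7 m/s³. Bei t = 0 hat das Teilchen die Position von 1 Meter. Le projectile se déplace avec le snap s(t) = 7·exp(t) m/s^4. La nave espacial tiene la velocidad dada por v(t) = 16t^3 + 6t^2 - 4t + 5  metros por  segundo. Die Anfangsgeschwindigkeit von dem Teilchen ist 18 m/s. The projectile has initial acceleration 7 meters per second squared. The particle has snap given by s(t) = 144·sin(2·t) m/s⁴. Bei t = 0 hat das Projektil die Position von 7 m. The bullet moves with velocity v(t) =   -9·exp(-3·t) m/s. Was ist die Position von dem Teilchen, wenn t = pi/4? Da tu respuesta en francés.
Nous devons trouver l'intégrale de notre équation du snap s(t) = 144·sin(2·t) 4 fois. La primitive du snap, avec j(0) = -72, donne le jerk: j(t) = -72·cos(2·t). La primitive du jerk, avec a(0) = 0, donne l'accélération: a(t) = -36·sin(2·t). L'intégrale de l'accélération est la vitesse. En utilisant v(0) = 18, nous obtenons v(t) = 18·cos(2·t). En intégrant la vitesse et en utilisant la condition initiale x(0) = 1, nous obtenons x(t) = 9·sin(2·t) + 1. En utilisant x(t) = 9·sin(2·t) + 1 et en substituant t = pi/4, nous trouvons x = 10.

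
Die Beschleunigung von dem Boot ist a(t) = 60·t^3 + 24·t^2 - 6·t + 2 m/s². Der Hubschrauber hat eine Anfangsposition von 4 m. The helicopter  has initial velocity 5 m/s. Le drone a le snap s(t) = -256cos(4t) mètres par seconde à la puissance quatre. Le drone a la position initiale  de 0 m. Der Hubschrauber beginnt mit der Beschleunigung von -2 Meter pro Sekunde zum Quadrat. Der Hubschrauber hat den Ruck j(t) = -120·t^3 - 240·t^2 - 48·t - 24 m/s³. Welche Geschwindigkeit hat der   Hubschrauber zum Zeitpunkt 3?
Um dies zu lösen, müssen wir 2 Stammfunktionen unserer Gleichung für den Ruck j(t) = -120·t^3 - 240·t^2 - 48·t - 24 finden. Mit ∫j(t)dt und Anwendung von a(0) = -2, finden wir a(t) = -30·t^4 - 80·t^3 - 24·t^2 - 24·t - 2. Mit ∫a(t)dt und Anwendung von v(0) = 5, finden wir v(t) = -6·t^5 - 20·t^4 - 8·t^3 - 12·t^2 - 2·t + 5. Mit v(t) = -6·t^5 - 20·t^4 - 8·t^3 - 12·t^2 - 2·t + 5 und Einsetzen von t = 3, finden wir v = -3403.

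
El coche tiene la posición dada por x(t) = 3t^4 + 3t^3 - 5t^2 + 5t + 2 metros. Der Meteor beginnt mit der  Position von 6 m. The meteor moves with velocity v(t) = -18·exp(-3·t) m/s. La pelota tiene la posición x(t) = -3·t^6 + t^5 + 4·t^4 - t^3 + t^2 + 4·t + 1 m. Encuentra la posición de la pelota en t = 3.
De la ecuación de la posición x(t) = -3·t^6 + t^5 + 4·t^4 - t^3 + t^2 + 4·t + 1, sustituimos t = 3 para obtener x = -1625.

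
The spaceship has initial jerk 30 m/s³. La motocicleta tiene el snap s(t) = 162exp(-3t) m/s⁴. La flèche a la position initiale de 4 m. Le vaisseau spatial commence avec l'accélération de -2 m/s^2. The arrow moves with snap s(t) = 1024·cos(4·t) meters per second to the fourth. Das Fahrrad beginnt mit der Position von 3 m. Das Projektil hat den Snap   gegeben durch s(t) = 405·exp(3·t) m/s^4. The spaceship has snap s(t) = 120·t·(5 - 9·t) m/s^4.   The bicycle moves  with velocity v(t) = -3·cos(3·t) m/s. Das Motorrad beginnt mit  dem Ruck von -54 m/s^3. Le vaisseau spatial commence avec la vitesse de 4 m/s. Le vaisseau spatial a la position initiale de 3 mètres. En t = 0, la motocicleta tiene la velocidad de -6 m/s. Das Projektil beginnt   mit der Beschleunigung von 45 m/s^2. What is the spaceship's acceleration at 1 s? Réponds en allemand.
Um dies zu lösen, müssen wir 2 Stammfunktionen unserer Gleichung für den Snap s(t) = 120·t·(5 - 9·t) finden. Durch Integration von dem Snap und Verwendung der Anfangsbedingung j(0) = 30, erhalten wir j(t) = -360·t^3 + 300·t^2 + 30. Mit ∫j(t)dt und Anwendung von a(0) = -2, finden wir a(t) = -90·t^4 + 100·t^3 + 30·t - 2. Wir haben die Beschleunigung a(t) = -90·t^4 + 100·t^3 + 30·t - 2. Durch Einsetzen von t = 1: a(1) = 38.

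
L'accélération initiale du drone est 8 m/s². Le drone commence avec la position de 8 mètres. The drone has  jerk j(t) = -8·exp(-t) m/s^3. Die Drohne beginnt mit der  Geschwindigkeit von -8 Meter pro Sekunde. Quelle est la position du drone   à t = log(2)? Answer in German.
Ausgehend von dem Ruck j(t) = -8·exp(-t), nehmen wir 3 Integrale. Durch Integration von dem Ruck und Verwendung der Anfangsbedingung a(0) = 8, erhalten wir a(t) = 8·exp(-t). Die Stammfunktion von der Beschleunigung ist die Geschwindigkeit. Mit v(0) = -8 erhalten wir v(t) = -8·exp(-t). Das Integral von der Geschwindigkeit ist die Position. Mit x(0) = 8 erhalten wir x(t) = 8·exp(-t). Wir haben die Position x(t) = 8·exp(-t). Durch Einsetzen von t = log(2): x(log(2)) = 4.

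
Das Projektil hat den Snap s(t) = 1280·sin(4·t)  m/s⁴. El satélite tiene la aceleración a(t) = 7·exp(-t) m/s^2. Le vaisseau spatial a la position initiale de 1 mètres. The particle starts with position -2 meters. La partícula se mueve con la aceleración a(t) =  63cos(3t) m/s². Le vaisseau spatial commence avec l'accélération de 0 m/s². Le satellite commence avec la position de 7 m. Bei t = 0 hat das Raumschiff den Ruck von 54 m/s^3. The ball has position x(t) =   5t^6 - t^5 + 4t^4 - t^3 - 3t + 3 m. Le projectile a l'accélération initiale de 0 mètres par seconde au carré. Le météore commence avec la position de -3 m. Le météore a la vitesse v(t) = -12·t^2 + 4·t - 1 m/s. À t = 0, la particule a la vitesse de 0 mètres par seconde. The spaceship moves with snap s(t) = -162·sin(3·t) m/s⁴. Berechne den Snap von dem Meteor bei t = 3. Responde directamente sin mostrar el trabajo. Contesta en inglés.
s(3) = 0.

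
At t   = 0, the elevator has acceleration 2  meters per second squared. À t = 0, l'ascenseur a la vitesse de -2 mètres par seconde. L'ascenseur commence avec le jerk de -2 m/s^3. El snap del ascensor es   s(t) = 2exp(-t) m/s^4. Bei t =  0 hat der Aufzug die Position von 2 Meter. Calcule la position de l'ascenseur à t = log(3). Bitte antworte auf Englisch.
Starting from snap s(t) = 2·exp(-t), we take 4 antiderivatives. Taking ∫s(t)dt and applying j(0) = -2, we find j(t) = -2·exp(-t). Integrating jerk and using the initial condition a(0) = 2, we get a(t) = 2·exp(-t). Integrating acceleration and using the initial condition v(0) = -2, we get v(t) = -2·exp(-t). The antiderivative of velocity, with x(0) = 2, gives position: x(t) = 2·exp(-t). From the given position equation x(t) = 2·exp(-t), we substitute t = log(3) to get x = 2/3.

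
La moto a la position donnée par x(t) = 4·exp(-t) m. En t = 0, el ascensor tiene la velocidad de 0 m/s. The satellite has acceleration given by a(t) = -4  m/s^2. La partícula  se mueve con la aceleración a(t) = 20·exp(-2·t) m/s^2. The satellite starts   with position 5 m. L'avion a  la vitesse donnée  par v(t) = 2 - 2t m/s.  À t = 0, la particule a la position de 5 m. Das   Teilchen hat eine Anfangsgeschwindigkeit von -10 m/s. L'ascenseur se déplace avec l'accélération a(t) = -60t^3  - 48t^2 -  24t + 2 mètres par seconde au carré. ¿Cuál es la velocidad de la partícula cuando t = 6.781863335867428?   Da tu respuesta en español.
Necesitamos integrar nuestra ecuación de la aceleración a(t) = 20·exp(-2·t) 1 vez. La integral de la aceleración es la velocidad. Usando v(0) = -10, obtenemos v(t) = -10·exp(-2·t). Tenemos la velocidad v(t) = -10·exp(-2·t). Sustituyendo t = 6.781863335867428: v(6.781863335867428) = -0.0000128631801620718.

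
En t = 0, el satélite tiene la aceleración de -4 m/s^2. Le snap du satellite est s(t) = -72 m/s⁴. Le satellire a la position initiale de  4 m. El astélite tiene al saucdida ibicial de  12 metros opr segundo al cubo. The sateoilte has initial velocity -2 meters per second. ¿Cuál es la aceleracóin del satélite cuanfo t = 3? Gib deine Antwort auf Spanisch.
Para resolver esto, necesitamos tomar 2 antiderivadas de nuestra ecuación del snap s(t) = -72. Tomando ∫s(t)dt y aplicando j(0) = 12, encontramos j(t) = 12 - 72·t. La antiderivada de la sacudida es la aceleración. Usando a(0) = -4, obtenemos a(t) = -36·t^2 + 12·t - 4. Tenemos la aceleración a(t) = -36·t^2 + 12·t - 4. Sustituyendo t = 3: a(3) = -292.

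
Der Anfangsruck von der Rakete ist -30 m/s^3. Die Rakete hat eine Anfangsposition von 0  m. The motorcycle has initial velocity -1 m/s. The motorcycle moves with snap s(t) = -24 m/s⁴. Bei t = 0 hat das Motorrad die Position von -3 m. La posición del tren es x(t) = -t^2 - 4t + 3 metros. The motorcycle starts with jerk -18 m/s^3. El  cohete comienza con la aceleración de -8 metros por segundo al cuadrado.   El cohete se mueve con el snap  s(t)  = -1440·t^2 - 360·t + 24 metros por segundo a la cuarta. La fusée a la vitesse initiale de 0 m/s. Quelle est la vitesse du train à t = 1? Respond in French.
Nous devons dériver notre équation de la position x(t) = -t^2 - 4·t + 3 1 fois. La dérivée de la position donne la vitesse: v(t) = -2·t - 4. En utilisant v(t) = -2·t - 4 et en substituant t = 1, nous trouvons v = -6.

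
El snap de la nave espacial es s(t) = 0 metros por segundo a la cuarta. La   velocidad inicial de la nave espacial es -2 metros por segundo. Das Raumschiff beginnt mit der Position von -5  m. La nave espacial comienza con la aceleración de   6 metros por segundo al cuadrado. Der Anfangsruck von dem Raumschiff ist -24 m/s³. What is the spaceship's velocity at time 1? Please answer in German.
Ausgehend von dem Snap s(t) = 0, nehmen wir 3 Stammfunktionen. Mit ∫s(t)dt und Anwendung von j(0) = -24, finden wir j(t) = -24. Durch Integration von dem Ruck und Verwendung der Anfangsbedingung a(0) = 6, erhalten wir a(t) = 6 - 24·t. Das Integral von der Beschleunigung ist die Geschwindigkeit. Mit v(0) = -2 erhalten wir v(t) = -12·t^2 + 6·t - 2. Mit v(t) = -12·t^2 + 6·t - 2 und Einsetzen von t = 1, finden wir v = -8.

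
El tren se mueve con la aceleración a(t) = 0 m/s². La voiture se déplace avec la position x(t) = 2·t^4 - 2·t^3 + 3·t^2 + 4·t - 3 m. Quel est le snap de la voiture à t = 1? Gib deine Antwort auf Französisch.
Nous devons dériver notre équation de la position x(t) = 2·t^4 - 2·t^3 + 3·t^2 + 4·t - 3 4 fois. En dérivant la position, nous obtenons la vitesse: v(t) = 8·t^3 - 6·t^2 + 6·t + 4. La dérivée de la vitesse donne l'accélération: a(t) = 24·t^2 - 12·t + 6. En dérivant l'accélération, nous obtenons le jerk: j(t) = 48·t - 12. En prenant d/dt de j(t), nous trouvons s(t) = 48. De l'équation du snap s(t) = 48, nous substituons t = 1 pour obtenir s = 48.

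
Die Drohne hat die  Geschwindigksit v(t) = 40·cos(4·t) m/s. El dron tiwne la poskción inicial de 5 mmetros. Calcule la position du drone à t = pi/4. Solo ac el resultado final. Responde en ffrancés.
La position à t = pi/4 est x = 5.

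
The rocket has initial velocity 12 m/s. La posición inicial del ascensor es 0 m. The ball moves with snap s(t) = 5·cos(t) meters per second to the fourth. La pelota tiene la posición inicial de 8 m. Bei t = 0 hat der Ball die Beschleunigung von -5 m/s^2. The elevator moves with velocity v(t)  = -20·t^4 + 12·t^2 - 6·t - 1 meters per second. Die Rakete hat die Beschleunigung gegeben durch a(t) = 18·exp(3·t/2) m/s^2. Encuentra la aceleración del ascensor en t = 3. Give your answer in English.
To solve this, we need to take 1 derivative of our velocity equation v(t) = -20·t^4 + 12·t^2 - 6·t - 1. Taking d/dt of v(t), we find a(t) = -80·t^3 + 24·t - 6. From the given acceleration equation a(t) = -80·t^3 + 24·t - 6, we substitute t = 3 to get a = -2094.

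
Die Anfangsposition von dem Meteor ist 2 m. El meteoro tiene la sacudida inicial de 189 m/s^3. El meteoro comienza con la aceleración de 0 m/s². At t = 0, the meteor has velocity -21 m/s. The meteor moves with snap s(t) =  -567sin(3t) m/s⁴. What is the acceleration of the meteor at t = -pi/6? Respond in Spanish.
Necesitamos integrar nuestra ecuación del snap s(t) = -567·sin(3·t) 2 veces. Integrando el snap y usando la condición inicial j(0) = 189, obtenemos j(t) = 189·cos(3·t). La integral de la sacudida, con a(0) = 0, da la aceleración: a(t) = 63·sin(3·t). Tenemos la aceleración a(t) = 63·sin(3·t). Sustituyendo t = -pi/6: a(-pi/6) = -63.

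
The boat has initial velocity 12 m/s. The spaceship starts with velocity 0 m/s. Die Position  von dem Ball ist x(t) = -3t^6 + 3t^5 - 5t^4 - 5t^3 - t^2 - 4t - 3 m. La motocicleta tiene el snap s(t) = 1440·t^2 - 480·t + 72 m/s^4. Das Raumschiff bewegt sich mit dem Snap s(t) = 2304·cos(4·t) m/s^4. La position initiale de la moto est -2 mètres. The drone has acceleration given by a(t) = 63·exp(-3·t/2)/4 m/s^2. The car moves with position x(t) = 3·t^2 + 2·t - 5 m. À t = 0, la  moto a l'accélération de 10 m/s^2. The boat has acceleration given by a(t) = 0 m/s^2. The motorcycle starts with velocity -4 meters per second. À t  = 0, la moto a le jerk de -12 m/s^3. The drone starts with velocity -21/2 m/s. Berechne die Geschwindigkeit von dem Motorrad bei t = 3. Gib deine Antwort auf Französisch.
Pour résoudre ceci, nous devons prendre 3 intégrales de notre équation du snap s(t) = 1440·t^2 - 480·t + 72. En intégrant le snap et en utilisant la condition initiale j(0) = -12, nous obtenons j(t) = 480·t^3 - 240·t^2 + 72·t - 12. En intégrant le jerk et en utilisant la condition initiale a(0) = 10, nous obtenons a(t) = 120·t^4 - 80·t^3 + 36·t^2 - 12·t + 10. En intégrant l'accélération et en utilisant la condition initiale v(0) = -4, nous obtenons v(t) = 24·t^5 - 20·t^4 + 12·t^3 - 6·t^2 + 10·t - 4. Nous avons la vitesse v(t) = 24·t^5 - 20·t^4 + 12·t^3 - 6·t^2 + 10·t - 4. En substituant t = 3: v(3) = 4508.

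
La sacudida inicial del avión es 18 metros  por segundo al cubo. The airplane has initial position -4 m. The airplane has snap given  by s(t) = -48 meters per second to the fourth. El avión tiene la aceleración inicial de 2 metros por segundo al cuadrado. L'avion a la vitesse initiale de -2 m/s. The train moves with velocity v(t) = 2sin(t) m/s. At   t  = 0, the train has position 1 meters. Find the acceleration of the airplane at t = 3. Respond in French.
Pour résoudre ceci, nous devons prendre 2 primitives de notre équation du snap s(t) = -48. La primitive du snap, avec j(0) = 18, donne le jerk: j(t) = 18 - 48·t. En prenant ∫j(t)dt et en appliquant a(0) = 2, nous trouvons a(t) = -24·t^2 + 18·t + 2. En utilisant a(t) = -24·t^2 + 18·t + 2 et en substituant t = 3, nous trouvons a = -160.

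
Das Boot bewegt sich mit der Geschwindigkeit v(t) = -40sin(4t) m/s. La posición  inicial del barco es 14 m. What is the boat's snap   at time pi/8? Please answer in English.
Starting from velocity v(t) = -40·sin(4·t), we take 3 derivatives. Differentiating velocity, we get acceleration: a(t) = -160·cos(4·t). Differentiating acceleration, we get jerk: j(t) = 640·sin(4·t). The derivative of jerk gives snap: s(t) = 2560·cos(4·t). From the given snap equation s(t) = 2560·cos(4·t), we substitute t = pi/8 to get s = 0.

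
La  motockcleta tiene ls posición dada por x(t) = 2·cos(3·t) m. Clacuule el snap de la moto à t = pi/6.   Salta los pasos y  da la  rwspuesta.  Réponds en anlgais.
The answer is 0.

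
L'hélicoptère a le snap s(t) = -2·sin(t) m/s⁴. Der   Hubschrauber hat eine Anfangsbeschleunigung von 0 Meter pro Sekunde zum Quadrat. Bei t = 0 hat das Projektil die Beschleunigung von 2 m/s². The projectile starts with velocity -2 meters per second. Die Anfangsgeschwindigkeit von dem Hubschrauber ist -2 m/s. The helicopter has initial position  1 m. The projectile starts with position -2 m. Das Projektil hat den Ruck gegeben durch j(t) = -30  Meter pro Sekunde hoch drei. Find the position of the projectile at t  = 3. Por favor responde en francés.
En partant du jerk j(t) = -30, nous prenons 3 primitives. En prenant ∫j(t)dt et en appliquant a(0) = 2, nous trouvons a(t) = 2 - 30·t. En intégrant l'accélération et en utilisant la condition initiale v(0) = -2, nous obtenons v(t) = -15·t^2 + 2·t - 2. La primitive de la vitesse est la position. En utilisant x(0) = -2, nous obtenons x(t) = -5·t^3 + t^2 - 2·t - 2. Nous avons la position x(t) = -5·t^3 + t^2 - 2·t - 2. En substituant t = 3: x(3) = -134.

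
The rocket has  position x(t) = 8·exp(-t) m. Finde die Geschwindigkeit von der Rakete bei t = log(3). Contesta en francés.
En partant de la position x(t) = 8·exp(-t), nous prenons 1 dérivée. En prenant d/dt de x(t), nous trouvons v(t) = -8·exp(-t). En utilisant v(t) = -8·exp(-t) et en substituant t = log(3), nous trouvons v = -8/3.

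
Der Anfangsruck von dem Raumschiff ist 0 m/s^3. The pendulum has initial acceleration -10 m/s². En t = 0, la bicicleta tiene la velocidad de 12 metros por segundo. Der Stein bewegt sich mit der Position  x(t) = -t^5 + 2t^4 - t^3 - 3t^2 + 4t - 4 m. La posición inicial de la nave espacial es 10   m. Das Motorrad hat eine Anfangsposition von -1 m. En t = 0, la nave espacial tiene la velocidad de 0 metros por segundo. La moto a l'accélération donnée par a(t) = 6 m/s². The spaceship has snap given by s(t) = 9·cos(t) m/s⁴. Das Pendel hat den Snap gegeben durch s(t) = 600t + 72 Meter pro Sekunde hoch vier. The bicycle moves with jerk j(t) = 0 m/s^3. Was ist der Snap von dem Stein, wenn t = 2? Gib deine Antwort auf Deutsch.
Um dies zu lösen, müssen wir 4 Ableitungen unserer Gleichung für die Position x(t) = -t^5 + 2·t^4 - t^3 - 3·t^2 + 4·t - 4 nehmen. Durch Ableiten von der Position erhalten wir die Geschwindigkeit: v(t) = -5·t^4 + 8·t^3 - 3·t^2 - 6·t + 4. Durch Ableiten von der Geschwindigkeit erhalten wir die Beschleunigung: a(t) = -20·t^3 + 24·t^2 - 6·t - 6. Mit d/dt von a(t) finden wir j(t) = -60·t^2 + 48·t - 6. Mit d/dt von j(t) finden wir s(t) = 48 - 120·t. Aus der Gleichung für den Snap s(t) = 48 - 120·t, setzen wir t = 2 ein und erhalten s = -192.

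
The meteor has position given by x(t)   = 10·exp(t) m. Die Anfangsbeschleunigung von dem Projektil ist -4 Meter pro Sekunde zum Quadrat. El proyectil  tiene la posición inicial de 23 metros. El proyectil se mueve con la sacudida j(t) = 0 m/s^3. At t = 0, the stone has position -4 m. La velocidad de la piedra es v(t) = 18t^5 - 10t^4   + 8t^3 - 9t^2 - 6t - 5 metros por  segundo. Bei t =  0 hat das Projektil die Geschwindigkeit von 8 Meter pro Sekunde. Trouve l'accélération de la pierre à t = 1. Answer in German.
Wir müssen unsere Gleichung für die Geschwindigkeit v(t) = 18·t^5 - 10·t^4 + 8·t^3 - 9·t^2 - 6·t - 5 1-mal ableiten. Die Ableitung von der Geschwindigkeit ergibt die Beschleunigung: a(t) = 90·t^4 - 40·t^3 + 24·t^2 - 18·t - 6. Wir haben die Beschleunigung a(t) = 90·t^4 - 40·t^3 + 24·t^2 - 18·t - 6. Durch Einsetzen von t = 1: a(1) = 50.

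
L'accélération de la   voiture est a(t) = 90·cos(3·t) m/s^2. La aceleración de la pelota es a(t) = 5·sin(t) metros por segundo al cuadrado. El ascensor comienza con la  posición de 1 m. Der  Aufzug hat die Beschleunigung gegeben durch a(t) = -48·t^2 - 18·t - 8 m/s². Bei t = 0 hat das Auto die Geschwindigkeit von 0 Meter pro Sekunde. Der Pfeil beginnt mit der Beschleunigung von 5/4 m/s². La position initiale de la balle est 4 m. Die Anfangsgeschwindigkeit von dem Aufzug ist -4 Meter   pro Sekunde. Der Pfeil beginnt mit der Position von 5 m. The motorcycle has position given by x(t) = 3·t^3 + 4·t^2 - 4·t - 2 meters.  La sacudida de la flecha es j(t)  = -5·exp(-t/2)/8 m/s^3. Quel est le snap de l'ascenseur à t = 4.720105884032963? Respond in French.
Nous devons dériver notre équation de l'accélération a(t) = -48·t^2 - 18·t - 8 2 fois. En dérivant l'accélération, nous obtenons le jerk: j(t) = -96·t - 18. La dérivée du jerk donne le snap: s(t) = -96. En utilisant s(t) = -96 et en substituant t = 4.720105884032963, nous trouvons s = -96.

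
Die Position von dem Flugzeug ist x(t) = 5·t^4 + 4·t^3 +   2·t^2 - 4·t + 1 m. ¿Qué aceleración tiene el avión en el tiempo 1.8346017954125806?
Partiendo de la posición x(t) = 5·t^4 + 4·t^3 + 2·t^2 - 4·t + 1, tomamos 2 derivadas. La derivada de la posición da la velocidad: v(t) = 20·t^3 + 12·t^2 + 4·t - 4. La derivada de la velocidad da la aceleración: a(t) = 60·t^2 + 24·t + 4. Tenemos la aceleración a(t) = 60·t^2 + 24·t + 4. Sustituyendo t = 1.8346017954125806: a(1.8346017954125806) = 249.976267953766.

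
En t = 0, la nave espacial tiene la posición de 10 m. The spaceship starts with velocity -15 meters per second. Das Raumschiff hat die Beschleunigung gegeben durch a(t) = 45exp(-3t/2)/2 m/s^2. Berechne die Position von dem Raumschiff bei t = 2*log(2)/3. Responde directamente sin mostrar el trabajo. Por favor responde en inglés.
The answer is 5.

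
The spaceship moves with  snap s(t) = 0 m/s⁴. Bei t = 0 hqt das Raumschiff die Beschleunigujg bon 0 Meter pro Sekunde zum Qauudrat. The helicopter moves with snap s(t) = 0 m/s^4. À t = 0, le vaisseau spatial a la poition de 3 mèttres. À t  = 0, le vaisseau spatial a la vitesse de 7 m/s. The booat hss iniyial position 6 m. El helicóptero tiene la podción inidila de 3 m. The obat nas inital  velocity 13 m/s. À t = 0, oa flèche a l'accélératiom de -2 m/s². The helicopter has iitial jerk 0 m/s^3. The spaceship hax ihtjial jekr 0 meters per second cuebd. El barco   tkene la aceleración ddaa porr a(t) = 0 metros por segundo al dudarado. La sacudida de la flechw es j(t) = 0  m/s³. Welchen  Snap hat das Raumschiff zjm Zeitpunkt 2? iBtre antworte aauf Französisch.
En utilisant s(t) = 0 et en substituant t = 2, nous trouvons s = 0.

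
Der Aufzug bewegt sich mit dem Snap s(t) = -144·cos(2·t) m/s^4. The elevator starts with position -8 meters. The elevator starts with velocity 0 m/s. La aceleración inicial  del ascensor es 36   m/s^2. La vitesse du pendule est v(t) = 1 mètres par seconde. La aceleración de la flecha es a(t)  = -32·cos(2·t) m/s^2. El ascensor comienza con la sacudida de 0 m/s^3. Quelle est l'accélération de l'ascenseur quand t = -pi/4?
En partant du snap s(t) = -144·cos(2·t), nous prenons 2 intégrales. La primitive du snap est le jerk. En utilisant j(0) = 0, nous obtenons j(t) = -72·sin(2·t). L'intégrale du jerk, avec a(0) = 36, donne l'accélération: a(t) = 36·cos(2·t). En utilisant a(t) = 36·cos(2·t) et en substituant t = -pi/4, nous trouvons a = 0.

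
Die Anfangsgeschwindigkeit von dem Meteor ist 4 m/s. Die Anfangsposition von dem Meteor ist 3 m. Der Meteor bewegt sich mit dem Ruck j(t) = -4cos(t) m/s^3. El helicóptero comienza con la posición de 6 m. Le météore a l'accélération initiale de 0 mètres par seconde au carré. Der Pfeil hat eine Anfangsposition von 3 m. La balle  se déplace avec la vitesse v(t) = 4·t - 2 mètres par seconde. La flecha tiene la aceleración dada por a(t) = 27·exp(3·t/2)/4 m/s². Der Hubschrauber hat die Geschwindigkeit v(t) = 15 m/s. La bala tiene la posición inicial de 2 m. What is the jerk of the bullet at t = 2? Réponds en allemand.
Wir müssen unsere Gleichung für die Geschwindigkeit v(t) = 4·t - 2 2-mal ableiten. Die Ableitung von der Geschwindigkeit ergibt die Beschleunigung: a(t) = 4. Durch Ableiten von der Beschleunigung erhalten wir den Ruck: j(t) = 0. Mit j(t) = 0 und Einsetzen von t = 2, finden wir j = 0.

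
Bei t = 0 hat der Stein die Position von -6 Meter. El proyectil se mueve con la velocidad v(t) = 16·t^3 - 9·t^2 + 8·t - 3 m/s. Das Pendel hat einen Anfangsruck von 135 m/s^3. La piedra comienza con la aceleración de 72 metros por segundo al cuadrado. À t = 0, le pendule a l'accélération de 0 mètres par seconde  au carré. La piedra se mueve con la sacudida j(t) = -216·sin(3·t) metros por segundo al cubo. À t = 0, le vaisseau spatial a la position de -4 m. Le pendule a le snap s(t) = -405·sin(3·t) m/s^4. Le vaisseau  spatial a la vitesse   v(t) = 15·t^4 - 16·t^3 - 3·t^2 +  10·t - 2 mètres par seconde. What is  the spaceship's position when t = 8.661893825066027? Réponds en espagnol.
Necesitamos integrar nuestra ecuación de la velocidad v(t) = 15·t^4 - 16·t^3 - 3·t^2 + 10·t - 2 1 vez. La integral de la velocidad, con x(0) = -4, da la posición: x(t) = 3·t^5 - 4·t^4 - t^3 + 5·t^2 - 2·t - 4. De la ecuación de la posición x(t) = 3·t^5 - 4·t^4 - t^3 + 5·t^2 - 2·t - 4, sustituimos t = 8.661893825066027 para obtener x = 123467.080491549.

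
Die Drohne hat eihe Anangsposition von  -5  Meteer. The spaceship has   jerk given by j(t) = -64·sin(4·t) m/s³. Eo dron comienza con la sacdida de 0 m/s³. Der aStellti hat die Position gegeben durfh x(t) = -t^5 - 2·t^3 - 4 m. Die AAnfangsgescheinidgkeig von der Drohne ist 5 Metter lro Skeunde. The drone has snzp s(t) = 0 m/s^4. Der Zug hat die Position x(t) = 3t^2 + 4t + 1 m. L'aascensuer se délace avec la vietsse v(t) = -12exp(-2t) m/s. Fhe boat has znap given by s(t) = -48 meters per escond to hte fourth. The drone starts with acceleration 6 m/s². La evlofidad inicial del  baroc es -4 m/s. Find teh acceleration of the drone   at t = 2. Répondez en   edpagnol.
Para resolver esto, necesitamos tomar 2 antiderivadas de nuestra ecuación del snap s(t) = 0. Tomando ∫s(t)dt y aplicando j(0) = 0, encontramos j(t) = 0. Integrando la sacudida y usando la condición inicial a(0) = 6, obtenemos a(t) = 6. Usando a(t) = 6 y sustituyendo t = 2, encontramos a = 6.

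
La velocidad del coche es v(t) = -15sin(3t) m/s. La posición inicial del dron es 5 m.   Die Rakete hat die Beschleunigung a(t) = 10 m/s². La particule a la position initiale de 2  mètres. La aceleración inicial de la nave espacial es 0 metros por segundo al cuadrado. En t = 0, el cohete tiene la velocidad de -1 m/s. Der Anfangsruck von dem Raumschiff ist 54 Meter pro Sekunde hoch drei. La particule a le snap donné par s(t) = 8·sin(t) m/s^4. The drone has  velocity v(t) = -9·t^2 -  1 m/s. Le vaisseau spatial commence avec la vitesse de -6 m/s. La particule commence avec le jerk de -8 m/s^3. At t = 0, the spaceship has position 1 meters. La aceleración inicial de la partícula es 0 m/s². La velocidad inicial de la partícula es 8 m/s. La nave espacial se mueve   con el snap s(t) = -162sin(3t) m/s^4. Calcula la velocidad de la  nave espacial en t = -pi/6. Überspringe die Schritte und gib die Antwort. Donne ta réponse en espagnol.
v(-pi/6) = 0.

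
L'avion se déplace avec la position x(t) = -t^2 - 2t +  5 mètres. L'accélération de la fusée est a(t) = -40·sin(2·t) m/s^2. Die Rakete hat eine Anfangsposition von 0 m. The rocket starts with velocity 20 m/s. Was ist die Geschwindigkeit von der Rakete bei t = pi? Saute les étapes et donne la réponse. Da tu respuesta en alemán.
v(pi) = 20.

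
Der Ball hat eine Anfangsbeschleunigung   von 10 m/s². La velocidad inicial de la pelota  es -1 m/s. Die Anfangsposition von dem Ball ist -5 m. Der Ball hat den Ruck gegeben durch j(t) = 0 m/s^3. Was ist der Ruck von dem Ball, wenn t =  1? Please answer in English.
From the given jerk equation j(t) = 0, we substitute t = 1 to get j = 0.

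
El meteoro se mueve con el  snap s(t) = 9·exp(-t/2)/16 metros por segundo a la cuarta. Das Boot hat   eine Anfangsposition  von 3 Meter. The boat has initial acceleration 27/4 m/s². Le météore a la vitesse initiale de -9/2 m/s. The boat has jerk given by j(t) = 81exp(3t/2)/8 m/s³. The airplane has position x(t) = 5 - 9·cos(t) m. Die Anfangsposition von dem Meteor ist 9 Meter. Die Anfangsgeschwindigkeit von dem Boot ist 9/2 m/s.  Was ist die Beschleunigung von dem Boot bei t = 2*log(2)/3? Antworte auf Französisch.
En partant du jerk j(t) = 81·exp(3·t/2)/8, nous prenons 1 primitive. En prenant ∫j(t)dt et en appliquant a(0) = 27/4, nous trouvons a(t) = 27·exp(3·t/2)/4. De l'équation de l'accélération a(t) = 27·exp(3·t/2)/4, nous substituons t = 2*log(2)/3 pour obtenir a = 27/2.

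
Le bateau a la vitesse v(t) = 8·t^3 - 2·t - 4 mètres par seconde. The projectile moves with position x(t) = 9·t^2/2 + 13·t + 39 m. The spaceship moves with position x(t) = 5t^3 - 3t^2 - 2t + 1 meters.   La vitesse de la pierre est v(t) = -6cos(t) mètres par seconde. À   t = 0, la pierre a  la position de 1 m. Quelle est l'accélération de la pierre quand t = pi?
Pour résoudre ceci, nous devons prendre 1 dérivée de notre équation de la vitesse v(t) = -6·cos(t). La dérivée de la vitesse donne l'accélération: a(t) = 6·sin(t). De l'équation de l'accélération a(t) = 6·sin(t), nous substituons t = pi pour obtenir a = 0.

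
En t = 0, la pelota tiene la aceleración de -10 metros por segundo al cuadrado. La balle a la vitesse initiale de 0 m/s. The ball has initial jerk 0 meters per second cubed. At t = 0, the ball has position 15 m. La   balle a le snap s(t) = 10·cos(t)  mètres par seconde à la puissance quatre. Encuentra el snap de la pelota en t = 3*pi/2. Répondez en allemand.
Mit s(t) = 10·cos(t) und Einsetzen von t = 3*pi/2, finden wir s = 0.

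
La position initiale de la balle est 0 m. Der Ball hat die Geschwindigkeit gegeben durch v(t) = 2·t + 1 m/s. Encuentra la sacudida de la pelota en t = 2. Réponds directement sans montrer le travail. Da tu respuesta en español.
La sacudida en t = 2 es j = 0.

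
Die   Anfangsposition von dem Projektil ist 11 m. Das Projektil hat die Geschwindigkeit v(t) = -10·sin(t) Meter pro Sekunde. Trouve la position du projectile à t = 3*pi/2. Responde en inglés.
We must find the integral of our velocity equation v(t) = -10·sin(t) 1 time. Integrating velocity and using the initial condition x(0) = 11, we get x(t) = 10·cos(t) + 1. We have position x(t) = 10·cos(t) + 1. Substituting t = 3*pi/2: x(3*pi/2) = 1.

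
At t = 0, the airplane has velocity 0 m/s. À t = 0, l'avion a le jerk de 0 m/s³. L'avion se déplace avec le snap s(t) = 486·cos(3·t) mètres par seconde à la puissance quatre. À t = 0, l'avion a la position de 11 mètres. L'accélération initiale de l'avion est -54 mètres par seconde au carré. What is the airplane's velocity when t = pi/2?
To find the answer, we compute 3 antiderivatives of s(t) = 486·cos(3·t). The integral of snap is jerk. Using j(0) = 0, we get j(t) = 162·sin(3·t). The integral of jerk is acceleration. Using a(0) = -54, we get a(t) = -54·cos(3·t). Finding the antiderivative of a(t) and using v(0) = 0: v(t) = -18·sin(3·t). Using v(t) = -18·sin(3·t) and substituting t = pi/2, we find v = 18.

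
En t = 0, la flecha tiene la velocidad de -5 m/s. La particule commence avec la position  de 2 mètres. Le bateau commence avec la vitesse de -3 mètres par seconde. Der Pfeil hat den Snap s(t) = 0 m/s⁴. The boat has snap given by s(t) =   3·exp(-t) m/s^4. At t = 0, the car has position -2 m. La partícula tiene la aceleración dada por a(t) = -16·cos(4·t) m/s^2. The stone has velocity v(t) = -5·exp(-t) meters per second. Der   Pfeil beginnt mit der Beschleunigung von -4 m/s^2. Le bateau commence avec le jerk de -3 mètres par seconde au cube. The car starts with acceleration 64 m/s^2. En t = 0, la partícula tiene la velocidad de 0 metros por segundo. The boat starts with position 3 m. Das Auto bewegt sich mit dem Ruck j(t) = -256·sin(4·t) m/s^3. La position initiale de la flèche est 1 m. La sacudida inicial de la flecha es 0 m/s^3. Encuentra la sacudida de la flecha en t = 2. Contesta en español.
Para resolver esto, necesitamos tomar 1 integral de nuestra ecuación del snap s(t) = 0. La antiderivada del snap es la sacudida. Usando j(0) = 0, obtenemos j(t) = 0. Tenemos la sacudida j(t) = 0. Sustituyendo t = 2: j(2) = 0.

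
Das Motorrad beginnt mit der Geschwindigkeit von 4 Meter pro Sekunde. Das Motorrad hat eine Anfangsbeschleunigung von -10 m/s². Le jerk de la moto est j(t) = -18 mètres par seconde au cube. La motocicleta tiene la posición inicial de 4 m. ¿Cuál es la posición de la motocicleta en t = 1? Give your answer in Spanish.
Necesitamos integrar nuestra ecuación de la sacudida j(t) = -18 3 veces. Integrando la sacudida y usando la condición inicial a(0) = -10, obtenemos a(t) = -18·t - 10. La antiderivada de la aceleración es la velocidad. Usando v(0) = 4, obtenemos v(t) = -9·t^2 - 10·t + 4. La antiderivada de la velocidad, con x(0) = 4, da la posición: x(t) = -3·t^3 - 5·t^2 + 4·t + 4. Usando x(t) = -3·t^3 - 5·t^2 + 4·t + 4 y sustituyendo t = 1, encontramos x = 0.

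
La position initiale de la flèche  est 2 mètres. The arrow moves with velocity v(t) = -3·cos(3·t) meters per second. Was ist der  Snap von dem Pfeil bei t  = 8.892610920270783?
Wir müssen unsere Gleichung für die Geschwindigkeit v(t) = -3·cos(3·t) 3-mal ableiten. Mit d/dt von v(t) finden wir a(t) = 9·sin(3·t). Durch Ableiten von der Beschleunigung erhalten wir den Ruck: j(t) = 27·cos(3·t). Durch Ableiten von dem Ruck erhalten wir den Snap: s(t) = -81·sin(3·t). Wir haben den Snap s(t) = -81·sin(3·t). Durch Einsetzen von t = 8.892610920270783: s(8.892610920270783) = -80.9732416463404.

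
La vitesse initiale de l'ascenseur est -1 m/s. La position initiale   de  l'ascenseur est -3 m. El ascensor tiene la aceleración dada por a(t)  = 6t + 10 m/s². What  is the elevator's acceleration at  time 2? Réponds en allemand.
Aus der Gleichung für die Beschleunigung a(t) = 6·t + 10, setzen wir t = 2 ein und erhalten a = 22.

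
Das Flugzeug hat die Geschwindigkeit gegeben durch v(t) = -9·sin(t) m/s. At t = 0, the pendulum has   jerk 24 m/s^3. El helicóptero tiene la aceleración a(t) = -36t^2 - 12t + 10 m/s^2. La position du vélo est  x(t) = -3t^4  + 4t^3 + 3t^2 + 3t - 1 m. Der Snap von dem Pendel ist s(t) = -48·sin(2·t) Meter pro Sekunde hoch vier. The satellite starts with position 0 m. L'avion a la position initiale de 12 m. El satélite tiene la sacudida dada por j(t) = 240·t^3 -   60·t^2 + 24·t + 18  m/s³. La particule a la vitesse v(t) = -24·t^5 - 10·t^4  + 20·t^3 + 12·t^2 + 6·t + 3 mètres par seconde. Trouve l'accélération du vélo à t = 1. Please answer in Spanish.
Debemos derivar nuestra ecuación de la posición x(t) = -3·t^4 + 4·t^3 + 3·t^2 + 3·t - 1 2 veces. Derivando la posición, obtenemos la velocidad: v(t) = -12·t^3 + 12·t^2 + 6·t + 3. Derivando la velocidad, obtenemos la aceleración: a(t) = -36·t^2 + 24·t + 6. De la ecuación de la aceleración a(t) = -36·t^2 + 24·t + 6, sustituimos t = 1 para obtener a = -6.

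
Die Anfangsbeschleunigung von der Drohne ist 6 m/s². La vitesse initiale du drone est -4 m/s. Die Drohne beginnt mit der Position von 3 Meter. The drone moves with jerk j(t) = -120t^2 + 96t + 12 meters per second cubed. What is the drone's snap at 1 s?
We must differentiate our jerk equation j(t) = -120·t^2 + 96·t + 12 1 time. Differentiating jerk, we get snap: s(t) = 96 - 240·t. We have snap s(t) = 96 - 240·t. Substituting t = 1: s(1) = -144.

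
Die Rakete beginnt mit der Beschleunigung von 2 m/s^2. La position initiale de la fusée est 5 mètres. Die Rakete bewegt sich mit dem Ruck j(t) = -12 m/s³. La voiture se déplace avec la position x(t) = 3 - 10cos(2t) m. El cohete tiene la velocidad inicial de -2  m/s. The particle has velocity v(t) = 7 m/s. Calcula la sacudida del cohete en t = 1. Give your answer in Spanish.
Usando j(t) = -12 y sustituyendo t = 1, encontramos j = -12.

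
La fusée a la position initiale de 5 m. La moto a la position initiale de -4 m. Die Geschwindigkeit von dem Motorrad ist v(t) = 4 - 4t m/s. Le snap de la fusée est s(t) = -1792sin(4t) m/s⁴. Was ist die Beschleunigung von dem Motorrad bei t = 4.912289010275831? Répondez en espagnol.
Para resolver esto, necesitamos tomar 1 derivada de nuestra ecuación de la velocidad v(t) = 4 - 4·t. La derivada de la velocidad da la aceleración: a(t) = -4. De la ecuación de la aceleración a(t) = -4, sustituimos t = 4.912289010275831 para obtener a = -4.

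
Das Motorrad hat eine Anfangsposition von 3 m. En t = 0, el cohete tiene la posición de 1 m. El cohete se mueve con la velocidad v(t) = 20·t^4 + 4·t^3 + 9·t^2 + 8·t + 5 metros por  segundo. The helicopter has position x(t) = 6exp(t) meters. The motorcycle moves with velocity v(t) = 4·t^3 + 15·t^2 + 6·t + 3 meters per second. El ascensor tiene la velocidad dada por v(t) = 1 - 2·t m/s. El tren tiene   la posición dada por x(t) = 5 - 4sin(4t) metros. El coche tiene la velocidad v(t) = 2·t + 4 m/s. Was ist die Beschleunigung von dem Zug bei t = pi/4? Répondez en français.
En partant de la position x(t) = 5 - 4·sin(4·t), nous prenons 2 dérivées. La dérivée de la position donne la vitesse: v(t) = -16·cos(4·t). La dérivée de la vitesse donne l'accélération: a(t) = 64·sin(4·t). De l'équation de l'accélération a(t) = 64·sin(4·t), nous substituons t = pi/4 pour obtenir a = 0.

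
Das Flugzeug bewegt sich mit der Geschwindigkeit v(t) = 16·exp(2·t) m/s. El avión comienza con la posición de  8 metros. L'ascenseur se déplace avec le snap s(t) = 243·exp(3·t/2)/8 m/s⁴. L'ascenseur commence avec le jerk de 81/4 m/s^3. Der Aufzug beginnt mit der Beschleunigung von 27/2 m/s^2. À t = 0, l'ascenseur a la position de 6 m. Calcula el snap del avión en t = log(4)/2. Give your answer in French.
Pour résoudre ceci, nous devons prendre 3 dérivées de notre équation de la vitesse v(t) = 16·exp(2·t). En prenant d/dt de v(t), nous trouvons a(t) = 32·exp(2·t). En prenant d/dt de a(t), nous trouvons j(t) = 64·exp(2·t). En dérivant le jerk, nous obtenons le snap: s(t) = 128·exp(2·t). En utilisant s(t) = 128·exp(2·t) et en substituant t = log(4)/2, nous trouvons s = 512.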